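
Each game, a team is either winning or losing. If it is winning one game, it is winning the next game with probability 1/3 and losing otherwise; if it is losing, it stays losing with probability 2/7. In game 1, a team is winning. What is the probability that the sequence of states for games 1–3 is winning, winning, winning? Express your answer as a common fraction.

1/9

Game 1 is given. For each transition, use the conditional probability from the current state:
P(winning | winning) = 1/3; P(winning | winning) = 1/3.
P = 1/3 × 1/3 = 1/9.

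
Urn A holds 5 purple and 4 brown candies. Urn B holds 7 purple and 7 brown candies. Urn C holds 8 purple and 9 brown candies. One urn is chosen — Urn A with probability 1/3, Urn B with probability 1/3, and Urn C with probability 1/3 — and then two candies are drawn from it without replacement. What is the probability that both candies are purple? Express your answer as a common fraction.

From Urn A: P(both purple) = (5/9)(4/8) = 5/18.
From Urn B: P(both purple) = (7/14)(6/13) = 3/13.
From Urn C: P(both purple) = (8/17)(7/16) = 7/34.
Total probability = (1/3)(5/18) + (1/3)(3/13) + (1/3)(7/34) = 1421/5967.

1421/5967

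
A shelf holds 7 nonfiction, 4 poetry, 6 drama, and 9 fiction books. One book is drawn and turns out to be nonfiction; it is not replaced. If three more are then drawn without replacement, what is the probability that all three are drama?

1/115

With the first book removed, 6 drama remain out of 25.
P = 6/25 × 5/24 × 4/23 = 120/13800 = 1/115.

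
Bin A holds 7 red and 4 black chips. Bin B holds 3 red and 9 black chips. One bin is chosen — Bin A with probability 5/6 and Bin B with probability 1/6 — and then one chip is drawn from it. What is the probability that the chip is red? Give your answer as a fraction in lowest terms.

151/264

From Bin A: P(red) = 7/11.
From Bin B: P(red) = 3/12.
Total probability = (5/6)(7/11) + (1/6)(3/12) = 151/264.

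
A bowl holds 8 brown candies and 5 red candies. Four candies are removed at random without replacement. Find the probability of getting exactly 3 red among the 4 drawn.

16/143

One ordering (red drawn first) has probability 5/13 × 4/12 × 3/11 × 8/10 = 480/17160 = 4/143.
There are C(4,3) = 4 such orderings, each equally likely, so P = 4 × 4/143 = 16/143.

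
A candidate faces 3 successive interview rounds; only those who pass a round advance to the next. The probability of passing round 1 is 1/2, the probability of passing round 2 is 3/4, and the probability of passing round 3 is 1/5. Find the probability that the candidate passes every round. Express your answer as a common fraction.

3/40

Each stage is reached only if all earlier stages succeed, so
P = 1/2 × 3/4 × 1/5 = 3/40.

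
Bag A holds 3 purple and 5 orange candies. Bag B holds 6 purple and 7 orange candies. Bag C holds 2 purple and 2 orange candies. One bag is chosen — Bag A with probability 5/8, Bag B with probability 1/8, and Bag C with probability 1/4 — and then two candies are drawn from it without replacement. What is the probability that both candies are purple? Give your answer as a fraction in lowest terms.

1159/8736

From Bag A: P(both purple) = (3/8)(2/7) = 3/28.
From Bag B: P(both purple) = (6/13)(5/12) = 5/26.
From Bag C: P(both purple) = (2/4)(1/3) = 1/6.
Total probability = (5/8)(3/28) + (1/8)(5/26) + (1/4)(1/6) = 1159/8736.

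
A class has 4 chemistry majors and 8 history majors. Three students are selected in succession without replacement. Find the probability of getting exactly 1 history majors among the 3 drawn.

One ordering (a history major drawn first) has probability 8/12 × 4/11 × 3/10 = 96/1320 = 4/55.
There are C(3,1) = 3 such orderings, each equally likely, so P = 3 × 4/55 = 12/55.

12/55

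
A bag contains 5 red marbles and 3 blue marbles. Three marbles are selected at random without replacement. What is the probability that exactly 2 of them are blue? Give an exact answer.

15/56

One ordering (blue drawn first) has probability 3/8 × 2/7 × 5/6 = 30/336 = 5/56.
There are C(3,2) = 3 such orderings, each equally likely, so P = 3 × 5/56 = 15/56.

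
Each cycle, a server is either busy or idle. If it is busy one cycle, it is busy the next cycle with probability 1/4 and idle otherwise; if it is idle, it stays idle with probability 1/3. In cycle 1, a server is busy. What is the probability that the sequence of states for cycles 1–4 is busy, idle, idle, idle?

1/12

Cycle 1 is given. For each transition, use the conditional probability from the current state:
P(idle | busy) = 3/4; P(idle | idle) = 1/3; P(idle | idle) = 1/3.
P = 3/4 × 1/3 × 1/3 = 3/36 = 1/12.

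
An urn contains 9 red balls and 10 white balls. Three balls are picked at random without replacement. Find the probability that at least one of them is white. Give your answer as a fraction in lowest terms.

295/323

P(no white) = 9/19 × 8/18 × 7/17 = 504/5814 = 28/323.
P(at least one) = 1 − 28/323 = 295/323.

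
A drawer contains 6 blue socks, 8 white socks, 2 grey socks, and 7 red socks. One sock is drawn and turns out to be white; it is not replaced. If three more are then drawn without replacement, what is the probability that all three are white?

After the first draw, 7 of the remaining 22 socks are white.
P = 7/22 × 6/21 × 5/20 = 210/9240 = 1/44.

1/44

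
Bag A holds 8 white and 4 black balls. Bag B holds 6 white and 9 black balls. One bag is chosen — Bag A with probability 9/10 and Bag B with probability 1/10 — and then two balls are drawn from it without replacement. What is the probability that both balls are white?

From Bag A: P(both white) = (8/12)(7/11) = 14/33.
From Bag B: P(both white) = (6/15)(5/14) = 1/7.
Total probability = (9/10)(14/33) + (1/10)(1/7) = 61/154.

61/154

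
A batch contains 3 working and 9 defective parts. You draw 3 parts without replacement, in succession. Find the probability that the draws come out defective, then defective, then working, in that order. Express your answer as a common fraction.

Chain rule:
P = 9/12 × 8/11 × 3/10 = 216/1320 = 9/55.

9/55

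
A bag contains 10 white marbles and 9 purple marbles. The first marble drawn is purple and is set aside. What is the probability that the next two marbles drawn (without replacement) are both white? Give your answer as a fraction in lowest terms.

With the first marble removed, 10 white remain out of 18.
P = 10/18 × 9/17 = 90/306 = 5/17.

5/17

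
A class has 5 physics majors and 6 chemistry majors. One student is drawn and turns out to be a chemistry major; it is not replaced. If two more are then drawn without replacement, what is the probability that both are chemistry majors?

2/9

After the first draw, 5 of the remaining 10 students are chemistry majors.
P = 5/10 × 4/9 = 20/90 = 2/9.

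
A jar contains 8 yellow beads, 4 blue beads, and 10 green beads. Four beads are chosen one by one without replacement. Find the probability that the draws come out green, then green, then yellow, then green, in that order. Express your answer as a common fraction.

48/1463

Each draw changes the counts, so multiply the conditional probabilities along the sequence:
P = 10/22 × 9/21 × 8/20 × 8/19 = 5760/175560 = 48/1463.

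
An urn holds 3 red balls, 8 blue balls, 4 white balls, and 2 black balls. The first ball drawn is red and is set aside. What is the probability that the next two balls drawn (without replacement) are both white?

1/20

With the first ball removed, 4 white remain out of 16.
P = 4/16 × 3/15 = 12/240 = 1/20.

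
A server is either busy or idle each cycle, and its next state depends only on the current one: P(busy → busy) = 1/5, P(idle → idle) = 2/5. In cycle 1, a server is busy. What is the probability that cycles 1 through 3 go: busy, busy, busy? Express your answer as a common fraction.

Cycle 1 is given. For each transition, use the conditional probability from the current state:
P(busy | busy) = 1/5; P(busy | busy) = 1/5.
P = 1/5 × 1/5 = 1/25.

1/25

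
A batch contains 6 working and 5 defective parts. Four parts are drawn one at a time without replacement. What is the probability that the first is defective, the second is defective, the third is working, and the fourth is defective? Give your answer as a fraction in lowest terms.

Each draw changes the counts, so multiply the conditional probabilities along the sequence:
P = 5/11 × 4/10 × 6/9 × 3/8 = 360/7920 = 1/22.

1/22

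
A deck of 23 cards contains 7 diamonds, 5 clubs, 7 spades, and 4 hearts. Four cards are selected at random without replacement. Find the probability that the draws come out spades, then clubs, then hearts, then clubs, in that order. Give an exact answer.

Multiply the probability of each draw given the previous ones:
P = 7/23 × 5/22 × 4/21 × 4/20 = 560/212520 = 2/759.

2/759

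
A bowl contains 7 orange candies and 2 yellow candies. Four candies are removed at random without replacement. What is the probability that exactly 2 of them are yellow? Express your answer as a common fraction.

1/6

One ordering (yellow drawn first) has probability 2/9 × 1/8 × 7/7 × 6/6 = 84/3024 = 1/36.
There are C(4,2) = 6 such orderings, each equally likely, so P = 6 × 1/36 = 1/6.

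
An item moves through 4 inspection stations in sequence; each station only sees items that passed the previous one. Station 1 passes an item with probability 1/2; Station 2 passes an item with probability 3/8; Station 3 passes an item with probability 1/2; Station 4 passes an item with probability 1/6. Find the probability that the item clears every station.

1/64

Multiplying along the chain,
P = 1/2 × 3/8 × 1/2 × 1/6 = 3/192 = 1/64.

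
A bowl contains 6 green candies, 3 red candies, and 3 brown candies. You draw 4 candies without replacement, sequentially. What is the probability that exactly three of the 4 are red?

1/55

One ordering (red drawn first) has probability 3/12 × 2/11 × 1/10 × 9/9 = 54/11880 = 1/220.
There are C(4,3) = 4 such orderings, each equally likely, so P = 4 × 1/220 = 1/55.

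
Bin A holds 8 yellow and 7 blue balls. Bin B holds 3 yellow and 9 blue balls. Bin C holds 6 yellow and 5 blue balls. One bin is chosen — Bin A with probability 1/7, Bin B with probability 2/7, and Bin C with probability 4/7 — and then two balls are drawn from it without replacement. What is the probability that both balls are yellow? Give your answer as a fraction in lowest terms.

From Bin A: P(both yellow) = (8/15)(7/14) = 4/15.
From Bin B: P(both yellow) = (3/12)(2/11) = 1/22.
From Bin C: P(both yellow) = (6/11)(5/10) = 3/11.
Total probability = (1/7)(4/15) + (2/7)(1/22) + (4/7)(3/11) = 239/1155.

239/1155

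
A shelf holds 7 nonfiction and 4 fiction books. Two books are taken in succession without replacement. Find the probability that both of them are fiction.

6/55

P = 4/11 × 3/10 = 12/110 = 6/55.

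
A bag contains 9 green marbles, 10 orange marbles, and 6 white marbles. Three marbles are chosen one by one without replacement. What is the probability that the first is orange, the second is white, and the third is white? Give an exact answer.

1/46

Chain rule:
P = 10/25 × 6/24 × 5/23 = 300/13800 = 1/46.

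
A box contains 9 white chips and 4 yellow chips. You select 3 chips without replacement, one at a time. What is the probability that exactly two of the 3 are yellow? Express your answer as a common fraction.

One ordering (yellow drawn first) has probability 4/13 × 3/12 × 9/11 = 108/1716 = 9/143.
There are C(3,2) = 3 such orderings, each equally likely, so P = 3 × 9/143 = 27/143.

27/143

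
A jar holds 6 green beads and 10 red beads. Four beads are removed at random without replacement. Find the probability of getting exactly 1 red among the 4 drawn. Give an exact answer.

10/91

One ordering (red drawn first) has probability 10/16 × 6/15 × 5/14 × 4/13 = 1200/43680 = 5/182.
There are C(4,1) = 4 such orderings, each equally likely, so P = 4 × 5/182 = 10/91.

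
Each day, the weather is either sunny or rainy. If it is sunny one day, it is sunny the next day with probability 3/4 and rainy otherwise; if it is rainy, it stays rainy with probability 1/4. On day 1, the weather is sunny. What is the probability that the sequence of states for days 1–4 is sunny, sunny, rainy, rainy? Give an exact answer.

3/64

Day 1 is given. For each transition, use the conditional probability from the current state:
P(sunny | sunny) = 3/4; P(rainy | sunny) = 1/4; P(rainy | rainy) = 1/4.
P = 3/4 × 1/4 × 1/4 = 3/64.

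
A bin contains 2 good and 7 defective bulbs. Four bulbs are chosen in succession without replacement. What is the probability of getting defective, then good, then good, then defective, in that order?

1/36

Chain rule:
P = 7/9 × 2/8 × 1/7 × 6/6 = 84/3024 = 1/36.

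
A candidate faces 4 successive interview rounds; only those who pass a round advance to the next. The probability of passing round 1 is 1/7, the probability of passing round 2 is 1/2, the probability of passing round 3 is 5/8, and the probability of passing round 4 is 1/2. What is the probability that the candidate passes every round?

5/224

Each stage is reached only if all earlier stages succeed, so
P = 1/7 × 1/2 × 5/8 × 1/2 = 5/224.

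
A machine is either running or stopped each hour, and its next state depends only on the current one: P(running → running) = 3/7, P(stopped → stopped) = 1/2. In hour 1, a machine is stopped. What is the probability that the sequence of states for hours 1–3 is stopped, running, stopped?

2/7

Hour 1 is given. For each transition, use the conditional probability from the current state:
P(running | stopped) = 1/2; P(stopped | running) = 4/7.
P = 1/2 × 4/7 = 4/14 = 2/7.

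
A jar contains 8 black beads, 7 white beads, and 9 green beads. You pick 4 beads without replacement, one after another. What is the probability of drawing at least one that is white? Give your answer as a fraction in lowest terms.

P(no white) = 17/24 × 16/23 × 15/22 × 14/21 = 57120/255024 = 170/759.
P(at least one) = 1 − 170/759 = 589/759.

589/759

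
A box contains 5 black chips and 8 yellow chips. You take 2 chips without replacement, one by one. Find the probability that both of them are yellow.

P(all yellow) = 8/13 × 7/12 = 56/156 = 14/39.

14/39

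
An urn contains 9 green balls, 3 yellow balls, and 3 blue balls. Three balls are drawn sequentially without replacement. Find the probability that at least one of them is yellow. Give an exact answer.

47/91

P(no yellow) = 12/15 × 11/14 × 10/13 = 1320/2730 = 44/91.
P(at least one) = 1 − 44/91 = 47/91.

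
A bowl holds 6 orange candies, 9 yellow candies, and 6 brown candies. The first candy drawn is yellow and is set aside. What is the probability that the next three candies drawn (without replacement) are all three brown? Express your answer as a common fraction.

After the first draw, 6 of the remaining 20 candies are brown.
P = 6/20 × 5/19 × 4/18 = 120/6840 = 1/57.

1/57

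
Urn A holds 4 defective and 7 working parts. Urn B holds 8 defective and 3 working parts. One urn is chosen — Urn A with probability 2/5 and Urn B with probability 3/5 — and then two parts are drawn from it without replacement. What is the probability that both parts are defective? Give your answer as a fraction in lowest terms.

From Urn A: P(both defective) = (4/11)(3/10) = 6/55.
From Urn B: P(both defective) = (8/11)(7/10) = 28/55.
Total probability = (2/5)(6/55) + (3/5)(28/55) = 96/275.

96/275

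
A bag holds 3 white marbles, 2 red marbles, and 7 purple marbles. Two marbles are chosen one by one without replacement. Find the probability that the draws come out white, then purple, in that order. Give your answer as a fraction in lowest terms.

Chain rule:
P = 3/12 × 7/11 = 21/132 = 7/44.

7/44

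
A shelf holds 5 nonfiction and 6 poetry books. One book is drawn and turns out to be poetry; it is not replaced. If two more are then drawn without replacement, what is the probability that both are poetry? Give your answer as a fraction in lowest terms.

2/9

After the first draw, 5 of the remaining 10 books are poetry.
P = 5/10 × 4/9 = 20/90 = 2/9.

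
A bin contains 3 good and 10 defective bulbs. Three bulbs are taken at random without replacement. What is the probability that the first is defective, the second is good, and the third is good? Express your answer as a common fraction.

Each draw changes the counts, so multiply the conditional probabilities along the sequence:
P = 10/13 × 3/12 × 2/11 = 60/1716 = 5/143.

5/143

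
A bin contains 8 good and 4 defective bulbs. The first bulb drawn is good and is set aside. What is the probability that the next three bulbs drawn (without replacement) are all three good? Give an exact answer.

After the first draw, 7 of the remaining 11 bulbs are good.
P = 7/11 × 6/10 × 5/9 = 210/990 = 7/33.

7/33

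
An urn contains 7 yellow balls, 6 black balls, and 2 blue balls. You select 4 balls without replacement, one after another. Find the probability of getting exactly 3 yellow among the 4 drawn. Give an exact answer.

8/39

One ordering (yellow drawn first) has probability 7/15 × 6/14 × 5/13 × 8/12 = 1680/32760 = 2/39.
There are C(4,3) = 4 such orderings, each equally likely, so P = 4 × 2/39 = 8/39.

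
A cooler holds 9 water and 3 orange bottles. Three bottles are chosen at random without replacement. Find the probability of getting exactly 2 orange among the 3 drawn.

One ordering (orange drawn first) has probability 3/12 × 2/11 × 9/10 = 54/1320 = 9/220.
There are C(3,2) = 3 such orderings, each equally likely, so P = 3 × 9/220 = 27/220.

27/220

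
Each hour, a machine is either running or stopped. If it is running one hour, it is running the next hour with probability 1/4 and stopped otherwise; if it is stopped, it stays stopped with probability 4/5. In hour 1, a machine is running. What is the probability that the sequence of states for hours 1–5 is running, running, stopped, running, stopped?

Hour 1 is given. For each transition, use the conditional probability from the current state:
P(running | running) = 1/4; P(stopped | running) = 3/4; P(running | stopped) = 1/5; P(stopped | running) = 3/4.
P = 1/4 × 3/4 × 1/5 × 3/4 = 9/320.

9/320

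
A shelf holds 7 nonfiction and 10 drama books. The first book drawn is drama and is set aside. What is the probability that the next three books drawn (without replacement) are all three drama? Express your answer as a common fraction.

3/20

With the first book removed, 9 drama remain out of 16.
P = 9/16 × 8/15 × 7/14 = 504/3360 = 3/20.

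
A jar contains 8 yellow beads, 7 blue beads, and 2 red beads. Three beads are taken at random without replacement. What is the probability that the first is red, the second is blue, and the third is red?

7/2040

Multiply the probability of each draw given the previous ones:
P = 2/17 × 7/16 × 1/15 = 14/4080 = 7/2040.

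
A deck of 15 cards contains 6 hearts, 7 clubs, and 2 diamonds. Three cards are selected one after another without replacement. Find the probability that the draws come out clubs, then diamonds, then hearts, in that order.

Each draw changes the counts, so multiply the conditional probabilities along the sequence:
P = 7/15 × 2/14 × 6/13 = 84/2730 = 2/65.

2/65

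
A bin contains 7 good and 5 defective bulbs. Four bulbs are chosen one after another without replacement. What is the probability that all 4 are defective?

P(all defective) = 5/12 × 4/11 × 3/10 × 2/9 = 120/11880 = 1/99.

1/99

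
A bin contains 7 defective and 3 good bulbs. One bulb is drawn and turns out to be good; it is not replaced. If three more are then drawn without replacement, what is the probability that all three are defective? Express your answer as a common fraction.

5/12

With the first bulb removed, 7 defective remain out of 9.
P = 7/9 × 6/8 × 5/7 = 210/504 = 5/12.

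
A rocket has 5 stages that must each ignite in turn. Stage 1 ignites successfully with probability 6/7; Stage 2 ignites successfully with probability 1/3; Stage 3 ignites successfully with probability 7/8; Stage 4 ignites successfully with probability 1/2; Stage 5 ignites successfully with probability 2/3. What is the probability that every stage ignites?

Each stage is reached only if all earlier stages succeed, so
P = 6/7 × 1/3 × 7/8 × 1/2 × 2/3 = 84/1008 = 1/12.

1/12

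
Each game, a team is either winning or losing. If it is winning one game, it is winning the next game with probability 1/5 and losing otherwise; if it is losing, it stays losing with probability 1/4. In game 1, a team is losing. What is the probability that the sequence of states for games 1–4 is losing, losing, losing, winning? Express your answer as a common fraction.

Game 1 is given. For each transition, use the conditional probability from the current state:
P(losing | losing) = 1/4; P(losing | losing) = 1/4; P(winning | losing) = 3/4.
P = 1/4 × 1/4 × 3/4 = 3/64.

3/64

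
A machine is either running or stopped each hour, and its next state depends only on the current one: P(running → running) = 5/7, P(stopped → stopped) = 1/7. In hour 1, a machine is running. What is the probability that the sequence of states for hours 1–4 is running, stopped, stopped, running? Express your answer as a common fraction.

Hour 1 is given. For each transition, use the conditional probability from the current state:
P(stopped | running) = 2/7; P(stopped | stopped) = 1/7; P(running | stopped) = 6/7.
P = 2/7 × 1/7 × 6/7 = 12/343.

12/343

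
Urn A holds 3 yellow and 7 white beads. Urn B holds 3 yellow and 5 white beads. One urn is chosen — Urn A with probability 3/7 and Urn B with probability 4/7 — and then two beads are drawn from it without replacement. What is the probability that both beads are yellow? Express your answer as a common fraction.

From Urn A: P(both yellow) = (3/10)(2/9) = 1/15.
From Urn B: P(both yellow) = (3/8)(2/7) = 3/28.
Total probability = (3/7)(1/15) + (4/7)(3/28) = 22/245.

22/245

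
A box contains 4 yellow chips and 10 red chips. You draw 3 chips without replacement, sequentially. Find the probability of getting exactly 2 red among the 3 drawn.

One ordering (red drawn first) has probability 10/14 × 9/13 × 4/12 = 360/2184 = 15/91.
There are C(3,2) = 3 such orderings, each equally likely, so P = 3 × 15/91 = 45/91.

45/91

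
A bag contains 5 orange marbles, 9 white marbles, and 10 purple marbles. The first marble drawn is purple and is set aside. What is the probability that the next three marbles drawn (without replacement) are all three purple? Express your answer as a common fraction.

After the first draw, 9 of the remaining 23 marbles are purple.
P = 9/23 × 8/22 × 7/21 = 504/10626 = 12/253.

12/253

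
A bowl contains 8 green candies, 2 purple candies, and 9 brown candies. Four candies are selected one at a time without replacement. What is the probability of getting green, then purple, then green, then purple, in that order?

7/5814

Each draw changes the counts, so multiply the conditional probabilities along the sequence:
P = 8/19 × 2/18 × 7/17 × 1/16 = 112/93024 = 7/5814.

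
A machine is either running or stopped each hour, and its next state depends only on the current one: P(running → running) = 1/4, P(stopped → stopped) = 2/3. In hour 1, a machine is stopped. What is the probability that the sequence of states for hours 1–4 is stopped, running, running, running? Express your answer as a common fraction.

1/48

Hour 1 is given. For each transition, use the conditional probability from the current state:
P(running | stopped) = 1/3; P(running | running) = 1/4; P(running | running) = 1/4.
P = 1/3 × 1/4 × 1/4 = 1/48.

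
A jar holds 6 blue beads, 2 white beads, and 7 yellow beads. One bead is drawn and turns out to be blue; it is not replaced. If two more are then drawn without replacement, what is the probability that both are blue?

10/91

After the first draw, 5 of the remaining 14 beads are blue.
P = 5/14 × 4/13 = 20/182 = 10/91.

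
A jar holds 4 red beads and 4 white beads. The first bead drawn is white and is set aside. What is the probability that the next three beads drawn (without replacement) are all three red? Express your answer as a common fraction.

With the first bead removed, 4 red remain out of 7.
P = 4/7 × 3/6 × 2/5 = 24/210 = 4/35.

4/35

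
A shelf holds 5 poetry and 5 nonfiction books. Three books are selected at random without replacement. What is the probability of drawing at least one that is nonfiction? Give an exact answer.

11/12

P(no nonfiction) = 5/10 × 4/9 × 3/8 = 60/720 = 1/12.
P(at least one) = 1 − 1/12 = 11/12.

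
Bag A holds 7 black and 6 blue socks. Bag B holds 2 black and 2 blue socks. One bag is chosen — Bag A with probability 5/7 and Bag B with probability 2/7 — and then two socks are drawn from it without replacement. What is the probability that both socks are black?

From Bag A: P(both black) = (7/13)(6/12) = 7/26.
From Bag B: P(both black) = (2/4)(1/3) = 1/6.
Total probability = (5/7)(7/26) + (2/7)(1/6) = 131/546.

131/546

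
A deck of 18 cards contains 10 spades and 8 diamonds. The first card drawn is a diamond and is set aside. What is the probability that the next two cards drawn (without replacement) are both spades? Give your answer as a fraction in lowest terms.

After the first draw, 10 of the remaining 17 cards are spades.
P = 10/17 × 9/16 = 90/272 = 45/136.

45/136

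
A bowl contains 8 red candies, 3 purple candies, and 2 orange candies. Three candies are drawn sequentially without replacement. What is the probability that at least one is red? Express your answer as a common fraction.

138/143

P(no red) = 5/13 × 4/12 × 3/11 = 60/1716 = 5/143.
P(at least one) = 1 − 5/143 = 138/143.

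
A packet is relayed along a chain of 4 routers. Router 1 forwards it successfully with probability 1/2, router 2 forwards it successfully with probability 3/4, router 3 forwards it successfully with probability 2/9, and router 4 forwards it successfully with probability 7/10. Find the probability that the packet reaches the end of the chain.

Multiplying along the chain,
P = 1/2 × 3/4 × 2/9 × 7/10 = 42/720 = 7/120.

7/120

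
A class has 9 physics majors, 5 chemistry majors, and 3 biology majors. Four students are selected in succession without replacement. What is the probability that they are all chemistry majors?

P = 5/17 × 4/16 × 3/15 × 2/14 = 120/57120 = 1/476.

1/476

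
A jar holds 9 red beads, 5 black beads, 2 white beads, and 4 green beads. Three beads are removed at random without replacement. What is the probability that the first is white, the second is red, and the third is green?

Each draw changes the counts, so multiply the conditional probabilities along the sequence:
P = 2/20 × 9/19 × 4/18 = 72/6840 = 1/95.

1/95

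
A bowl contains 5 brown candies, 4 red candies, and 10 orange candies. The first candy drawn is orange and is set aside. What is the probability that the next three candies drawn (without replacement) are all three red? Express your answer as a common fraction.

1/204

After the first draw, 4 of the remaining 18 candies are red.
P = 4/18 × 3/17 × 2/16 = 24/4896 = 1/204.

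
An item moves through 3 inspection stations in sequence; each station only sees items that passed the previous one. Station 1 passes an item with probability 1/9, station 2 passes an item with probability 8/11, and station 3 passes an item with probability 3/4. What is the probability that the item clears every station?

2/33

The events are sequential, so multiply the conditional probabilities:
P = 1/9 × 8/11 × 3/4 = 24/396 = 2/33.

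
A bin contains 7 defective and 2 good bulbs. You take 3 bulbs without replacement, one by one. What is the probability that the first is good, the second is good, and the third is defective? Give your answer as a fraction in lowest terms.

1/36

Multiply the probability of each draw given the previous ones:
P = 2/9 × 1/8 × 7/7 = 14/504 = 1/36.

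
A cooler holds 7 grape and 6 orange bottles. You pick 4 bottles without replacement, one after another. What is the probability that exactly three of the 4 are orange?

28/143

One ordering (orange drawn first) has probability 6/13 × 5/12 × 4/11 × 7/10 = 840/17160 = 7/143.
There are C(4,3) = 4 such orderings, each equally likely, so P = 4 × 7/143 = 28/143.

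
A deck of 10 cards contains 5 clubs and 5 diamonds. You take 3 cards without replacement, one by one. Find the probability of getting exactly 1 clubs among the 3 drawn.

5/12

One ordering (a club drawn first) has probability 5/10 × 5/9 × 4/8 = 100/720 = 5/36.
There are C(3,1) = 3 such orderings, each equally likely, so P = 3 × 5/36 = 5/12.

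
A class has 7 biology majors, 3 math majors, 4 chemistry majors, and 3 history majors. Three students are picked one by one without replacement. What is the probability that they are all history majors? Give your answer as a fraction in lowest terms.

P(every draw is a history major) = 3/17 × 2/16 × 1/15 = 6/4080 = 1/680.

1/680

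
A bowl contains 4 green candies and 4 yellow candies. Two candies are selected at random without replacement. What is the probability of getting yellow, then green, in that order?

Multiply the probability of each draw given the previous ones:
P = 4/8 × 4/7 = 16/56 = 2/7.

2/7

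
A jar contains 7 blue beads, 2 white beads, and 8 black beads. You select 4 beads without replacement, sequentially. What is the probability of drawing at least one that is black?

161/170

P(no black) = 9/17 × 8/16 × 7/15 × 6/14 = 3024/57120 = 9/170.
P(at least one) = 1 − 9/170 = 161/170.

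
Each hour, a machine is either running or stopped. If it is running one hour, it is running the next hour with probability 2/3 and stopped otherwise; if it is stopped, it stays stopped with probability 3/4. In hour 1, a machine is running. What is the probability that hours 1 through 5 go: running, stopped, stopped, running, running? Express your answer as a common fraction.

Hour 1 is given. For each transition, use the conditional probability from the current state:
P(stopped | running) = 1/3; P(stopped | stopped) = 3/4; P(running | stopped) = 1/4; P(running | running) = 2/3.
P = 1/3 × 3/4 × 1/4 × 2/3 = 6/144 = 1/24.

1/24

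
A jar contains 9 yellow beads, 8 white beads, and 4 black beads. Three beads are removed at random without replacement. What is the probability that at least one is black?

P(no black) = 17/21 × 16/20 × 15/19 = 4080/7980 = 68/133.
P(at least one) = 1 − 68/133 = 65/133.

65/133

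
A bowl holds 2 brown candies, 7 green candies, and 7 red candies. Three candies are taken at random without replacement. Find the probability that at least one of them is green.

P(no green) = 9/16 × 8/15 × 7/14 = 504/3360 = 3/20.
P(at least one) = 1 − 3/20 = 17/20.

17/20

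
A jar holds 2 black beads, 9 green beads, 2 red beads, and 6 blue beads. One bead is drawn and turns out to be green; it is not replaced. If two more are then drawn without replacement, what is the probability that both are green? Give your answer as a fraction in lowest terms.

After the first draw, 8 of the remaining 18 beads are green.
P = 8/18 × 7/17 = 56/306 = 28/153.

28/153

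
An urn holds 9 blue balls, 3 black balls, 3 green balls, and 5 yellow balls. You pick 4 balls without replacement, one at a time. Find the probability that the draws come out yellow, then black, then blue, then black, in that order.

Multiply the probability of each draw given the previous ones:
P = 5/20 × 3/19 × 9/18 × 2/17 = 270/116280 = 3/1292.

3/1292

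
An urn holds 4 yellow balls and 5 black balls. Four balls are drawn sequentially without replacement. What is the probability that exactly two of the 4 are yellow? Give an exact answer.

10/21

One ordering (yellow drawn first) has probability 4/9 × 3/8 × 5/7 × 4/6 = 240/3024 = 5/63.
There are C(4,2) = 6 such orderings, each equally likely, so P = 6 × 5/63 = 10/21.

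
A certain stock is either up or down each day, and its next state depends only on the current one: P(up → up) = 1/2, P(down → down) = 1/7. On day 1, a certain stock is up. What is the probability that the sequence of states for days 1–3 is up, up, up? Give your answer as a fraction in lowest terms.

1/4

Day 1 is given. For each transition, use the conditional probability from the current state:
P(up | up) = 1/2; P(up | up) = 1/2.
P = 1/2 × 1/2 = 1/4.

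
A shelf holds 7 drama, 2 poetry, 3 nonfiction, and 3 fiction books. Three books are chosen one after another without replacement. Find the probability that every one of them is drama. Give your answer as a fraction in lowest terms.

P(every draw is drama) = 7/15 × 6/14 × 5/13 = 210/2730 = 1/13.

1/13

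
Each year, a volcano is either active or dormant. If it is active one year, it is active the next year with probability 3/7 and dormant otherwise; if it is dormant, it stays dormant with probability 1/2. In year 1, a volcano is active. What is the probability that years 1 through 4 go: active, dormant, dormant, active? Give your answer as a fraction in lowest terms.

1/7

Year 1 is given. For each transition, use the conditional probability from the current state:
P(dormant | active) = 4/7; P(dormant | dormant) = 1/2; P(active | dormant) = 1/2.
P = 4/7 × 1/2 × 1/2 = 4/28 = 1/7.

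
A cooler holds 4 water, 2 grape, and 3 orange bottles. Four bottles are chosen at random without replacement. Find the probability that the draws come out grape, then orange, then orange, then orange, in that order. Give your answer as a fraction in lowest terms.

1/252

Multiply the probability of each draw given the previous ones:
P = 2/9 × 3/8 × 2/7 × 1/6 = 12/3024 = 1/252.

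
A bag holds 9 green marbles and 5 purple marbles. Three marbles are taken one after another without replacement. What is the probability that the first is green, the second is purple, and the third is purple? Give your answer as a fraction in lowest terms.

15/182

Multiply the probability of each draw given the previous ones:
P = 9/14 × 5/13 × 4/12 = 180/2184 = 15/182.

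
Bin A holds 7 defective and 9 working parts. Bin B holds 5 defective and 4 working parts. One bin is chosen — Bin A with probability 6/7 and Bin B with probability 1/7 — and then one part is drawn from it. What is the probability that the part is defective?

From Bin A: P(defective) = 7/16.
From Bin B: P(defective) = 5/9.
Total probability = (6/7)(7/16) + (1/7)(5/9) = 229/504.

229/504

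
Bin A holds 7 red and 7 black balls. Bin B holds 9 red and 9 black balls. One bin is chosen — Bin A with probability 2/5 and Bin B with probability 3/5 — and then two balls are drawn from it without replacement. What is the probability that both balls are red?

From Bin A: P(both red) = (7/14)(6/13) = 3/13.
From Bin B: P(both red) = (9/18)(8/17) = 4/17.
Total probability = (2/5)(3/13) + (3/5)(4/17) = 258/1105.

258/1105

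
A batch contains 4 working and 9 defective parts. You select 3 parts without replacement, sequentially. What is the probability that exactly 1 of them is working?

One ordering (working drawn first) has probability 4/13 × 9/12 × 8/11 = 288/1716 = 24/143.
There are C(3,1) = 3 such orderings, each equally likely, so P = 3 × 24/143 = 72/143.

72/143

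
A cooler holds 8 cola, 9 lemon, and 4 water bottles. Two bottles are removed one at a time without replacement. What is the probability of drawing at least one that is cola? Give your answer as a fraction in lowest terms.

22/35

P(no cola) = 13/21 × 12/20 = 156/420 = 13/35.
P(at least one) = 1 − 13/35 = 22/35.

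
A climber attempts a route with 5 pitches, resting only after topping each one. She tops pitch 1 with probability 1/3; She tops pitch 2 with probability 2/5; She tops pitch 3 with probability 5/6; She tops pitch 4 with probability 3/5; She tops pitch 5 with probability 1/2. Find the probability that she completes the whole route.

1/30

Each stage is reached only if all earlier stages succeed, so
P = 1/3 × 2/5 × 5/6 × 3/5 × 1/2 = 30/900 = 1/30.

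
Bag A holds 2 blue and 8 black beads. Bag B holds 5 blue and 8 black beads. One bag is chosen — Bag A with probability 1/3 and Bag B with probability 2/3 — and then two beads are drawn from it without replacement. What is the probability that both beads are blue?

From Bag A: P(both blue) = (2/10)(1/9) = 1/45.
From Bag B: P(both blue) = (5/13)(4/12) = 5/39.
Total probability = (1/3)(1/45) + (2/3)(5/39) = 163/1755.

163/1755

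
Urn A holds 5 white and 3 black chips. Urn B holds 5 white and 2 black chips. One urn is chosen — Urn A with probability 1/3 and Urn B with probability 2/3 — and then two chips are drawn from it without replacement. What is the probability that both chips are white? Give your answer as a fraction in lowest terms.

55/126

From Urn A: P(both white) = (5/8)(4/7) = 5/14.
From Urn B: P(both white) = (5/7)(4/6) = 10/21.
Total probability = (1/3)(5/14) + (2/3)(10/21) = 55/126.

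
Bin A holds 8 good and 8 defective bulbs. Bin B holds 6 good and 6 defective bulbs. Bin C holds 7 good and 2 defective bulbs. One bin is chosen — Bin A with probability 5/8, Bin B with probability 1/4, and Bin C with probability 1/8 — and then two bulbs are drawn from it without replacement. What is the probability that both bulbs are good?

From Bin A: P(both good) = (8/16)(7/15) = 7/30.
From Bin B: P(both good) = (6/12)(5/11) = 5/22.
From Bin C: P(both good) = (7/9)(6/8) = 7/12.
Total probability = (5/8)(7/30) + (1/4)(5/22) + (1/8)(7/12) = 97/352.

97/352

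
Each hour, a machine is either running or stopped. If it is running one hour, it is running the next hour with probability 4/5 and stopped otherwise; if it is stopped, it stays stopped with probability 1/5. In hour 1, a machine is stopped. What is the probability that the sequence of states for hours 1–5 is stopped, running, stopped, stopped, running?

Hour 1 is given. For each transition, use the conditional probability from the current state:
P(running | stopped) = 4/5; P(stopped | running) = 1/5; P(stopped | stopped) = 1/5; P(running | stopped) = 4/5.
P = 4/5 × 1/5 × 1/5 × 4/5 = 16/625.

16/625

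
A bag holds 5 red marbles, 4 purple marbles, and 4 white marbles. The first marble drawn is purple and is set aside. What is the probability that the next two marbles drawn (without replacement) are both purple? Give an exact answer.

1/22

With the first marble removed, 3 purple remain out of 12.
P = 3/12 × 2/11 = 6/132 = 1/22.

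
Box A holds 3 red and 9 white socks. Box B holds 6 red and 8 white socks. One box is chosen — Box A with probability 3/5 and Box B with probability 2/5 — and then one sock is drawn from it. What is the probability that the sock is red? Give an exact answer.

From Box A: P(red) = 3/12.
From Box B: P(red) = 6/14.
Total probability = (3/5)(3/12) + (2/5)(6/14) = 9/28.

9/28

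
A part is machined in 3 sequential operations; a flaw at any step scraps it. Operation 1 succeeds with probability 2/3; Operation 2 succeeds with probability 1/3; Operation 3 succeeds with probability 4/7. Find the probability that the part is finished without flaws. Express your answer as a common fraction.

The events are sequential, so multiply the conditional probabilities:
P = 2/3 × 1/3 × 4/7 = 8/63.

8/63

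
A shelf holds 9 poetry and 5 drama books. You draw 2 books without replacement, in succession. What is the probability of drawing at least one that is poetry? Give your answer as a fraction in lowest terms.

P(no poetry) = 5/14 × 4/13 = 20/182 = 10/91.
P(at least one) = 1 − 10/91 = 81/91.

81/91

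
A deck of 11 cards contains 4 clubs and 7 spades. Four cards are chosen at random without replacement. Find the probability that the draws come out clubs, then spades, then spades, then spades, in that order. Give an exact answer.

7/66

Each draw changes the counts, so multiply the conditional probabilities along the sequence:
P = 4/11 × 7/10 × 6/9 × 5/8 = 840/7920 = 7/66.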